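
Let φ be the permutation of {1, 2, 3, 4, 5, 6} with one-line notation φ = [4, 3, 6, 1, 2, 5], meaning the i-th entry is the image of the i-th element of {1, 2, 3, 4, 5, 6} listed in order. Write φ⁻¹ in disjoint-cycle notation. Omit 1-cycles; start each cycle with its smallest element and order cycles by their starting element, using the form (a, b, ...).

First write φ in disjoint cycles: (1, 4)(2, 3, 6, 5).
Reversing each cycle (and rotating so the smallest element leads) gives φ⁻¹ = (1, 4)(2, 5, 6, 3).

(1, 4)(2, 5, 6, 3)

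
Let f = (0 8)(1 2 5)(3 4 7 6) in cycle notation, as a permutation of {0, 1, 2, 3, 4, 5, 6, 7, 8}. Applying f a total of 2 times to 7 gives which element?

3

7 lies in the 4-cycle (3 4 7 6).
Stepping 2 places around the cycle: 7 → 6 → 3.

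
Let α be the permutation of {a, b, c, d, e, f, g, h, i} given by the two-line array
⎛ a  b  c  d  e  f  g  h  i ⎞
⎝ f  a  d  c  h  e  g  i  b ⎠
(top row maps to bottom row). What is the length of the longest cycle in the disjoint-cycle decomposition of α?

Decomposing into disjoint cycles gives (a, f, e, h, i, b)(c, d); the longest has length 6.

6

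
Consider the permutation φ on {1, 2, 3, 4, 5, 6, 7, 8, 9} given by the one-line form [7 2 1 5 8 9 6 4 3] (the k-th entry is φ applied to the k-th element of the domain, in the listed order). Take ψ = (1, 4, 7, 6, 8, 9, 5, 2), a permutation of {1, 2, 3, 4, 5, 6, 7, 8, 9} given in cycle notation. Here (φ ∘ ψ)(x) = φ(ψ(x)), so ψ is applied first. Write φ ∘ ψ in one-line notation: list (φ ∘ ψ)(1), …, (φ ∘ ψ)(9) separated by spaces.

(φ ∘ ψ)(x) = φ(ψ(x)). Computing each image: φ(ψ(1)) = φ(4) = 5, φ(ψ(2)) = φ(1) = 7, φ(ψ(3)) = φ(3) = 1, φ(ψ(4)) = φ(7) = 6, φ(ψ(5)) = φ(2) = 2, φ(ψ(6)) = φ(8) = 4, φ(ψ(7)) = φ(6) = 9, φ(ψ(8)) = φ(9) = 3, φ(ψ(9)) = φ(5) = 8.
Hence φ ∘ ψ = [5 7 1 6 2 4 9 3 8].

5 7 1 6 2 4 9 3 8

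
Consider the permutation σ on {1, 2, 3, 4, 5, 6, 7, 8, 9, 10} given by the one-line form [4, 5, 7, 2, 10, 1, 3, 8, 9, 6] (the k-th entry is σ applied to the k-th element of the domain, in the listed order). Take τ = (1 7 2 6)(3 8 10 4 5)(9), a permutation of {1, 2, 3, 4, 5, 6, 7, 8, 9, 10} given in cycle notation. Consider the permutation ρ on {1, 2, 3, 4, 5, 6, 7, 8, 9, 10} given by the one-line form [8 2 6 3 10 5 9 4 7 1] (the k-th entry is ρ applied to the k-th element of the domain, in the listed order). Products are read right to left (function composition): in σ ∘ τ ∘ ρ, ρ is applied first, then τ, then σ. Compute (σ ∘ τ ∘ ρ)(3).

(σ ∘ τ ∘ ρ)(3) = σ(τ(ρ(3))). ρ(3) = 6, then τ(6) = 1, then σ(1) = 4, so the result is 4.

4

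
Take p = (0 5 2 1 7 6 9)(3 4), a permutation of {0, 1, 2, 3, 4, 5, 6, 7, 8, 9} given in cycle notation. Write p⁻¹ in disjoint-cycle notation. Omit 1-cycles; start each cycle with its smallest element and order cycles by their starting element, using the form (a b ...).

(0 9 6 7 1 2 5)(3 4)

If p sends a → b within a cycle, p⁻¹ sends b → a; equivalently, reverse each cycle.
After reversing and putting each cycle's least element first, p⁻¹ = (0 9 6 7 1 2 5)(3 4).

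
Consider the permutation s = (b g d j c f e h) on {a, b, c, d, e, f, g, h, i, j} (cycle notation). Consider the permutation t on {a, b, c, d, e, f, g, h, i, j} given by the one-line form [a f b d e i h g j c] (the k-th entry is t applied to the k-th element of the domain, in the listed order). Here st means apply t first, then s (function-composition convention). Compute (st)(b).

e

(st)(b) = s(t(b)). t(b) = f, then s(f) = e. So (st)(b) = e.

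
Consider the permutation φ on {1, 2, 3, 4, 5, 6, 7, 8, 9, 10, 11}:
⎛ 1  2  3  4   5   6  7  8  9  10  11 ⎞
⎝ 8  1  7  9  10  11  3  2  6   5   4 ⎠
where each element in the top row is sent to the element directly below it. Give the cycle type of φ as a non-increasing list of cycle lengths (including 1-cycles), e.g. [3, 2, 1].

The disjoint cycles are (1, 8, 2)(3, 7)(4, 9, 6, 11)(5, 10), with lengths 4, 3, 2, 2 in non-increasing order.

[4, 3, 2, 2]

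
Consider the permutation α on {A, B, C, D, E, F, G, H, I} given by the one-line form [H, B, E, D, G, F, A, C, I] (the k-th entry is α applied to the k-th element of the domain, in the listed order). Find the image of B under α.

B is element number 2 of the domain, and entry number 2 of the one-line form is B, so α(B) = B.

B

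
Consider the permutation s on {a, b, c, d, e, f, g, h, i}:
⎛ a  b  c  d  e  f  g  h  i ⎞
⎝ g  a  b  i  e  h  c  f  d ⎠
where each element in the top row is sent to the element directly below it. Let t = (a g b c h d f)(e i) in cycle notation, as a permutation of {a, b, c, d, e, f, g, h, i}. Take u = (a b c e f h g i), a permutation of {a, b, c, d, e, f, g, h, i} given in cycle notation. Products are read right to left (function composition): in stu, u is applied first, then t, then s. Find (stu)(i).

(stu)(i) = s(t(u(i))). u(i) = a, then t(a) = g, then s(g) = c, so the result is c.

c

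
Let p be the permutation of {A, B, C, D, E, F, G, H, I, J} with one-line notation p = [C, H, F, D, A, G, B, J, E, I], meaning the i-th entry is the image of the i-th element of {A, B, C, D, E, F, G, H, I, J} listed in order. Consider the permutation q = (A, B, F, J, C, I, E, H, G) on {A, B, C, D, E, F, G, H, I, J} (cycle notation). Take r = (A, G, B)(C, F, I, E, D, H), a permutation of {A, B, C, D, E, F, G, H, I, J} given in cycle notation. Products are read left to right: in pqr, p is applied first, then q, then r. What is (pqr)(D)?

H

Apply the permutations in order: p(D) = D, then q(D) = D, then r(D) = H. So (pqr)(D) = H.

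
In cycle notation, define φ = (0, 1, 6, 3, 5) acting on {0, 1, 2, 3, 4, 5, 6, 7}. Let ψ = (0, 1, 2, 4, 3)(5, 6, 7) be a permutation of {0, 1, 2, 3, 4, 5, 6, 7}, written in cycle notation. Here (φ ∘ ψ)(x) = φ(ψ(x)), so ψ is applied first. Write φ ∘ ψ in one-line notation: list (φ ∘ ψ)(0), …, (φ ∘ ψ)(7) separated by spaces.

6 2 4 1 5 3 7 0

Chase each element through ψ then φ: 0 → 1 → 6; 1 → 2 → 2; 2 → 4 → 4; 3 → 0 → 1; 4 → 3 → 5; 5 → 6 → 3; 6 → 7 → 7; 7 → 5 → 0.
Collecting the images, φ ∘ ψ = [6 2 4 1 5 3 7 0].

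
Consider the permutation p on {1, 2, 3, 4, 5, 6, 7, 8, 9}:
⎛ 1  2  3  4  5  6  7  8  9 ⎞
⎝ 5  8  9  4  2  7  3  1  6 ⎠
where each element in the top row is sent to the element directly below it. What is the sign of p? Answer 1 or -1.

In disjoint-cycle form the cycle lengths are 4, 4, 1.
A cycle is odd iff its length is even; p has 2 even-length cycles, so sgn(p) = (−1)^2 and p is even.

1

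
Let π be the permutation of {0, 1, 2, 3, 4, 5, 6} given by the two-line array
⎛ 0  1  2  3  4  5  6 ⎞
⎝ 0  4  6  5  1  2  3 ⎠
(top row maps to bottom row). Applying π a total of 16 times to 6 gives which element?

Tracing 6 → 3 → … returns to 6 after 4 steps, so 6 lies in a 4-cycle (2 6 3 5).
On a 4-cycle, π^4 is the identity, so π^16 = π^0 there (16 ≡ 0 mod 4).
So π^16(6) = 6.

6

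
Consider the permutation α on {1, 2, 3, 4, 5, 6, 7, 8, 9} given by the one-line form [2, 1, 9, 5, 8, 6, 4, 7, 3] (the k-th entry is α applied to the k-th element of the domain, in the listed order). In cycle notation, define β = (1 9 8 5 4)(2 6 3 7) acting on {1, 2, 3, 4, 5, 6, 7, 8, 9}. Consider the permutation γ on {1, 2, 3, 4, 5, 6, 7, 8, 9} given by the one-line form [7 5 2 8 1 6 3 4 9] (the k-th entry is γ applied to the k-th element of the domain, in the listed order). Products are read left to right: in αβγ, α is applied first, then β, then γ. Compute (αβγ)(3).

4

Chase 3: α(3) = 9; β(9) = 8; γ(8) = 4. Hence (αβγ)(3) = 4.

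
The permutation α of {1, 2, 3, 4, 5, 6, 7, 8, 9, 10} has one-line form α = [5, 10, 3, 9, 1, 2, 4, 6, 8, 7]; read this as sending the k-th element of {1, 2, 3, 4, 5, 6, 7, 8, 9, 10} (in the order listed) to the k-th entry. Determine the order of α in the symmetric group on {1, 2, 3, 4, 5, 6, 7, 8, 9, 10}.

Decomposing into disjoint cycles gives cycle lengths 7, 2, 1.
Since disjoint cycles commute, ord(α) = lcm(7, 2) = 14.

14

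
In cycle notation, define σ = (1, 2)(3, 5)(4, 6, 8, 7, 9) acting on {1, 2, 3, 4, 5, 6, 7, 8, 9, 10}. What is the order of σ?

10

The disjoint cycles have lengths 5, 2, 2, 1.
The order is lcm(5, 2, 2) = 10.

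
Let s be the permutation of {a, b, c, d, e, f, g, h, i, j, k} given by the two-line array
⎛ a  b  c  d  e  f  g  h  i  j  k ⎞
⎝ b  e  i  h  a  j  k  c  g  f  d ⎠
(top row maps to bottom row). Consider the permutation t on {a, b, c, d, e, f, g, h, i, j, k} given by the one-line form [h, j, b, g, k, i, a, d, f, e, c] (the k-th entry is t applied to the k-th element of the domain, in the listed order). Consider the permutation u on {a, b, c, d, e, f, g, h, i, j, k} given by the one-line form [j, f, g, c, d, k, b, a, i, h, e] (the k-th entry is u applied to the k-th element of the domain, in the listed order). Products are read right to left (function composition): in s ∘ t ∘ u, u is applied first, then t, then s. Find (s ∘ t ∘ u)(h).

(s ∘ t ∘ u)(h) = s(t(u(h))). u(h) = a, then t(a) = h, then s(h) = c, so the result is c.

c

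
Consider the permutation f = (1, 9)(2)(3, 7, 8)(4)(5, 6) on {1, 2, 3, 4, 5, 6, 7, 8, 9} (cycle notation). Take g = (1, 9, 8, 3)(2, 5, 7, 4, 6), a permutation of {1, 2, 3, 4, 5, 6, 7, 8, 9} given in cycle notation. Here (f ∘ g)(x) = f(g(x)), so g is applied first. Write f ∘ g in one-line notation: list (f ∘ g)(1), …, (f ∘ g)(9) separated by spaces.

(f ∘ g)(x) = f(g(x)). Computing each image: f(g(1)) = f(9) = 1, f(g(2)) = f(5) = 6, f(g(3)) = f(1) = 9, f(g(4)) = f(6) = 5, f(g(5)) = f(7) = 8, f(g(6)) = f(2) = 2, f(g(7)) = f(4) = 4, f(g(8)) = f(3) = 7, f(g(9)) = f(8) = 3.
Hence f ∘ g = [1 6 9 5 8 2 4 7 3].

1 6 9 5 8 2 4 7 3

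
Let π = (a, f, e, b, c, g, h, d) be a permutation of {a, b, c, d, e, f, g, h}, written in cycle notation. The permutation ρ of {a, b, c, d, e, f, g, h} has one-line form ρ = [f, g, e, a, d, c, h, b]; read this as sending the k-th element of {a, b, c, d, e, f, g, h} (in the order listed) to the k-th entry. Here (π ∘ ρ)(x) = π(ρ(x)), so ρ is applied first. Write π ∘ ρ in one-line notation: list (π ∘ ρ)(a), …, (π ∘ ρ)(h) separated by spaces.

Chase each element through ρ then π: a → f → e; b → g → h; c → e → b; d → a → f; e → d → a; f → c → g; g → h → d; h → b → c.
So π ∘ ρ in one-line form is e h b f a g d c.

e h b f a g d c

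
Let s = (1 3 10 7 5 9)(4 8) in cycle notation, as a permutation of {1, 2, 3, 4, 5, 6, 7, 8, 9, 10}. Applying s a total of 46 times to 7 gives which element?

7 lies in the 6-cycle (1 3 10 7 5 9).
On a 6-cycle, s^6 is the identity, so s^46 = s^4 there (46 ≡ 4 mod 6).
Stepping 4 places around the cycle: 7 → 5 → 9 → 1 → 3.

3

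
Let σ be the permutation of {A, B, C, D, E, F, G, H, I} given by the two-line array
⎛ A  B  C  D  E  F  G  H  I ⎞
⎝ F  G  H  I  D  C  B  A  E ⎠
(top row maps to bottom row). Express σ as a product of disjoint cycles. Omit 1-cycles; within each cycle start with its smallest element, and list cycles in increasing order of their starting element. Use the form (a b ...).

(A F C H)(B G)(D I E)

From A: A → F → C → H → A, closing the cycle (A F C H).
Repeating from the next unused element and collecting all non-trivial cycles gives (A F C H)(B G)(D I E).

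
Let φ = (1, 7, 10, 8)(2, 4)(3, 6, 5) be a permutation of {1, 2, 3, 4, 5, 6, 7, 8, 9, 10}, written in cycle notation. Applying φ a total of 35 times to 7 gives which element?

1

7 lies in the 4-cycle (1, 7, 10, 8).
Since the cycle has length 4, φ^35 acts on it the same as φ^3 (35 mod 4 = 3).
Stepping 3 places around the cycle: 7 → 10 → 8 → 1.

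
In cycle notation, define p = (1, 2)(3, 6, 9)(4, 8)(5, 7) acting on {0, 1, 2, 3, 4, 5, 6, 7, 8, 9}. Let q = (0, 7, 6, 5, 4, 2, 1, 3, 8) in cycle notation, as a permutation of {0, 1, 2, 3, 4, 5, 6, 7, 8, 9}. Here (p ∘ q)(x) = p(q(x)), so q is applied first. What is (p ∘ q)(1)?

6

First apply q: q(1) = 3, then p(3) = 6. Thus (p ∘ q)(1) = 6.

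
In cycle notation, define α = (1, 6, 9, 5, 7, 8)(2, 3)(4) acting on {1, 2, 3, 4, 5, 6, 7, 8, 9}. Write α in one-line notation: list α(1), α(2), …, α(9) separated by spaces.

6 3 2 4 7 9 8 1 5

Each element maps to the next entry in its cycle (wrapping to the front): 1→6, 2→3, 3→2, 4→4, 5→7, 6→9, 7→8, 8→1, 9→5.
Listing these in domain order gives 6 3 2 4 7 9 8 1 5.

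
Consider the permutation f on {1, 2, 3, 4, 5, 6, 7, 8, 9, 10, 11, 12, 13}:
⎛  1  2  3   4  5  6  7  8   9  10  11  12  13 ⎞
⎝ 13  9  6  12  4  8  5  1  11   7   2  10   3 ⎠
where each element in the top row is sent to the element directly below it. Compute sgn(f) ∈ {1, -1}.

1

In disjoint-cycle form the cycle lengths are 5, 5, 3.
A cycle is odd iff its length is even; f has 0 even-length cycles, so sgn(f) = (−1)^0 and f is even.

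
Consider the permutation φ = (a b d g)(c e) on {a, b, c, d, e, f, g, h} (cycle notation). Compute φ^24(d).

d lies in the 4-cycle (a b d g).
Powers repeat with period 4 on this cycle, and 24 mod 4 = 0, so φ^24(d) = φ^0(d).
So φ^24(d) = d.

d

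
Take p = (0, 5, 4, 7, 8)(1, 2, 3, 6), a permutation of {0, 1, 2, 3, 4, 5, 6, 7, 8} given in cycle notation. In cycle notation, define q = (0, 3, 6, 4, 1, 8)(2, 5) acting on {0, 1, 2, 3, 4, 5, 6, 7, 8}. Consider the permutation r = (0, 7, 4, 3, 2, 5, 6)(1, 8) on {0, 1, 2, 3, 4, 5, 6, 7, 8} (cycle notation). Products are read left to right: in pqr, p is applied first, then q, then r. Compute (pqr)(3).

3

Chase 3: p(3) = 6; q(6) = 4; r(4) = 3. Hence (pqr)(3) = 3.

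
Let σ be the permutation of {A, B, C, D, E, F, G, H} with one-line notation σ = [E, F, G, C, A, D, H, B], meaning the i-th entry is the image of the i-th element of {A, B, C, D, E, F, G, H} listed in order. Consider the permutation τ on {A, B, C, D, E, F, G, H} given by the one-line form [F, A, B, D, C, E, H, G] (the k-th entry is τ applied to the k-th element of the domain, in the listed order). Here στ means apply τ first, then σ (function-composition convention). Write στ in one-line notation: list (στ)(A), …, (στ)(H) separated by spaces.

(στ)(x) = σ(τ(x)). Computing each image: σ(τ(A)) = σ(F) = D, σ(τ(B)) = σ(A) = E, σ(τ(C)) = σ(B) = F, σ(τ(D)) = σ(D) = C, σ(τ(E)) = σ(C) = G, σ(τ(F)) = σ(E) = A, σ(τ(G)) = σ(H) = B, σ(τ(H)) = σ(G) = H.
Hence στ = [D E F C G A B H].

D E F C G A B H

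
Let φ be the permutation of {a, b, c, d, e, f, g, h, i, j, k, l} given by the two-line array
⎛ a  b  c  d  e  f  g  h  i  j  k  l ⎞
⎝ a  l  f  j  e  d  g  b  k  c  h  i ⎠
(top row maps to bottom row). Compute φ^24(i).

l

Tracing i → k → … returns to i after 5 steps, so i lies in a 5-cycle (b l i k h).
Since the cycle has length 5, φ^24 acts on it the same as φ^4 (24 mod 5 = 4).
Advancing 4 steps from i: i → k → h → b → l.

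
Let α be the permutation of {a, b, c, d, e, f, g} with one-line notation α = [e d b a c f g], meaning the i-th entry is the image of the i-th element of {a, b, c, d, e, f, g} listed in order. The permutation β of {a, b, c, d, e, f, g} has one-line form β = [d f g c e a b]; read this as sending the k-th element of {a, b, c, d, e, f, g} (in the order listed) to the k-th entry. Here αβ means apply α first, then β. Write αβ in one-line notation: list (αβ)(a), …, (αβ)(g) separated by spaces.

e c f d g a b

(αβ)(x) = β(α(x)). Computing each image: β(α(a)) = β(e) = e, β(α(b)) = β(d) = c, β(α(c)) = β(b) = f, β(α(d)) = β(a) = d, β(α(e)) = β(c) = g, β(α(f)) = β(f) = a, β(α(g)) = β(g) = b.
Hence αβ = [e c f d g a b].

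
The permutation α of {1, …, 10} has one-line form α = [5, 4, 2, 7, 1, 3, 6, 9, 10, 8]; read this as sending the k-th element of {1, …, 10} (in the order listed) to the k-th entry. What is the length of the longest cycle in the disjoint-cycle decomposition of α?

Decomposing into disjoint cycles gives (1 5)(2 4 7 6 3)(8 9 10); the longest has length 5.

5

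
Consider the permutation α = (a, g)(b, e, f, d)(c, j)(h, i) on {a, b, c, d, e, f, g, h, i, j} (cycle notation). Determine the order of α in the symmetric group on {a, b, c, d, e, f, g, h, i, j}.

The cycle type of α is (4, 2, 2, 2).
The order of α is the least common multiple of its cycle lengths: lcm(4, 2, 2, 2) = 4.

4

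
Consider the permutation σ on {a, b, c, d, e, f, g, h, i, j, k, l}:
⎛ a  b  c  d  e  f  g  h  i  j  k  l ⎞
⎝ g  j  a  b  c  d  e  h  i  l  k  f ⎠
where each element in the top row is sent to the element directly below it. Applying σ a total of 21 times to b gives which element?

Tracing b → j → … returns to b after 5 steps, so b lies in a 5-cycle (b, j, l, f, d).
Since the cycle has length 5, σ^21 acts on it the same as σ^1 (21 mod 5 = 1).
Advancing 1 step from b: b → j.

j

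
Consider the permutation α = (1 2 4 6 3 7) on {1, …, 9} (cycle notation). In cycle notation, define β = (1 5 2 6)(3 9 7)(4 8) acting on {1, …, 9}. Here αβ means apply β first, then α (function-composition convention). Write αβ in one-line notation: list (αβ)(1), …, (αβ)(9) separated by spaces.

5 3 9 8 4 2 7 6 1

(αβ)(x) = α(β(x)). Computing each image: α(β(1)) = α(5) = 5, α(β(2)) = α(6) = 3, α(β(3)) = α(9) = 9, α(β(4)) = α(8) = 8, α(β(5)) = α(2) = 4, α(β(6)) = α(1) = 2, α(β(7)) = α(3) = 7, α(β(8)) = α(4) = 6, α(β(9)) = α(7) = 1.
Hence αβ = [5 3 9 8 4 2 7 6 1].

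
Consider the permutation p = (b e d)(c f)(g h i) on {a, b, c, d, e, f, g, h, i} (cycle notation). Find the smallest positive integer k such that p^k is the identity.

The cycle type of p is (3, 3, 2, 1).
Since disjoint cycles commute, ord(p) = lcm(3, 3, 2) = 6.

6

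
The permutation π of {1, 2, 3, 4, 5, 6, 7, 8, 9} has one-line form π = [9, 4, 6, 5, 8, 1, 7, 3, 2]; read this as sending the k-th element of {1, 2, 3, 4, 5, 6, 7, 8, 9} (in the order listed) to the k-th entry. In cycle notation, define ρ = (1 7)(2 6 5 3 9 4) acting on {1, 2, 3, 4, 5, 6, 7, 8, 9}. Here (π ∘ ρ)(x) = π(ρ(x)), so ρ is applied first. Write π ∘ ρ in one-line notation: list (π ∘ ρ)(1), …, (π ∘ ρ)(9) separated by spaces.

For each element, apply ρ then π: 1 → 7 → 7; 2 → 6 → 1; 3 → 9 → 2; 4 → 2 → 4; 5 → 3 → 6; 6 → 5 → 8; 7 → 1 → 9; 8 → 8 → 3; 9 → 4 → 5.
Collecting the images, π ∘ ρ = [7 1 2 4 6 8 9 3 5].

7 1 2 4 6 8 9 3 5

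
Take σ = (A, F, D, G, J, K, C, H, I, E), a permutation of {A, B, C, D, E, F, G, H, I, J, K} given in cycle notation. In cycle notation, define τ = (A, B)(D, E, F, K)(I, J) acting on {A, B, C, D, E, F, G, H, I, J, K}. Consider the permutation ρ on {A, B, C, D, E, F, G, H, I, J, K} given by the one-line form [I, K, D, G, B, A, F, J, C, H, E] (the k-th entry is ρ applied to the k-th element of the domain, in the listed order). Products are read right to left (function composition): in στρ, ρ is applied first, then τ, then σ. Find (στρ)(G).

C

Chase G: ρ(G) = F; τ(F) = K; σ(K) = C. Hence (στρ)(G) = C.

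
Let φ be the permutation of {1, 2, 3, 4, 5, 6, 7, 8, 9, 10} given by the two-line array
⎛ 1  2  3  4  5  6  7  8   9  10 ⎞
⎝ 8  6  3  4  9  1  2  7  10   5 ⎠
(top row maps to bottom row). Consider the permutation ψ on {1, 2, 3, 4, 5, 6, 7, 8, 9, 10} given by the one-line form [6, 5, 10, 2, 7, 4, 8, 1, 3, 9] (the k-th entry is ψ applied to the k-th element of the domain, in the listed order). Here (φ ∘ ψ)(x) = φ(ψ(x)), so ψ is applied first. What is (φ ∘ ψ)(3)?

ψ(3) = 10, then φ(10) = 5; composing gives (φ ∘ ψ)(3) = 5.

5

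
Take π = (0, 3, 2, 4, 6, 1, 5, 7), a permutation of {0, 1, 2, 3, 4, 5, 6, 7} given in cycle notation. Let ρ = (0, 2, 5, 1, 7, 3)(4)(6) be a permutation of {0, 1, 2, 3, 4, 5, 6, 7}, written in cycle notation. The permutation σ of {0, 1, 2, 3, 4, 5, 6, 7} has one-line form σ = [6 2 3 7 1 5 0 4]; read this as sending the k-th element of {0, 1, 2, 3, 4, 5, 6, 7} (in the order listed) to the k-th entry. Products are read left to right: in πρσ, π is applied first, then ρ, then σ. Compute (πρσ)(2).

(πρσ)(2) = σ(ρ(π(2))). π(2) = 4, then ρ(4) = 4, then σ(4) = 1, so the result is 1.

1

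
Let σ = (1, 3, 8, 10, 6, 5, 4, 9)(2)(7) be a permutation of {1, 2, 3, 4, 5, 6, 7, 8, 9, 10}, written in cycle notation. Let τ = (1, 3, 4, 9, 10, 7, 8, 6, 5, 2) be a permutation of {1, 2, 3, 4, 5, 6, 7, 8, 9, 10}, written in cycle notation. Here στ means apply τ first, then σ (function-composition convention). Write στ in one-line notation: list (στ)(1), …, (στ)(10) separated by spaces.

8 3 9 1 2 4 10 5 6 7

Chase each element through τ then σ: 1 → 3 → 8; 2 → 1 → 3; 3 → 4 → 9; 4 → 9 → 1; 5 → 2 → 2; 6 → 5 → 4; 7 → 8 → 10; 8 → 6 → 5; 9 → 10 → 6; 10 → 7 → 7.
So στ in one-line form is 8 3 9 1 2 4 10 5 6 7.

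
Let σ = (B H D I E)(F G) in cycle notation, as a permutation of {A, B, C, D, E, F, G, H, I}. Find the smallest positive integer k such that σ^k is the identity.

10

The disjoint cycles have lengths 5, 2, 1, 1.
The order of σ is the least common multiple of its cycle lengths: lcm(5, 2) = 10.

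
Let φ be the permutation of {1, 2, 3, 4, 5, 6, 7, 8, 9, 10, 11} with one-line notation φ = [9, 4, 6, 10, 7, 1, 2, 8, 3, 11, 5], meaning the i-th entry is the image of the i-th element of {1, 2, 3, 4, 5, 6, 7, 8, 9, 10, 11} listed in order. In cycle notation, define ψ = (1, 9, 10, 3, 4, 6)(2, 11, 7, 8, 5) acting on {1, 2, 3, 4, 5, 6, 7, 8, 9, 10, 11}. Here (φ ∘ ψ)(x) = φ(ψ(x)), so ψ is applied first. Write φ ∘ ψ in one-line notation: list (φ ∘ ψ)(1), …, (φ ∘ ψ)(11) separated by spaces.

3 5 10 1 4 9 8 7 11 6 2

For each element, apply ψ then φ: 1 → 9 → 3; 2 → 11 → 5; 3 → 4 → 10; 4 → 6 → 1; 5 → 2 → 4; 6 → 1 → 9; 7 → 8 → 8; 8 → 5 → 7; 9 → 10 → 11; 10 → 3 → 6; 11 → 7 → 2.
So φ ∘ ψ in one-line form is 3 5 10 1 4 9 8 7 11 6 2.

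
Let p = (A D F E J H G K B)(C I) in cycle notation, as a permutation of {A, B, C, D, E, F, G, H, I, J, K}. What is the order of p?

The disjoint cycles have lengths 9, 2.
The order is lcm(9, 2) = 18.

18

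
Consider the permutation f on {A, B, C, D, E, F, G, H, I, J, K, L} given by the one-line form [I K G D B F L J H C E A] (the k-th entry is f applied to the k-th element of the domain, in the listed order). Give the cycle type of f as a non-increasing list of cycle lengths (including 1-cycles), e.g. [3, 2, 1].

The disjoint cycles are (A, I, H, J, C, G, L)(B, K, E)(D)(F), with lengths 7, 3, 1, 1 in non-increasing order.

[7, 3, 1, 1]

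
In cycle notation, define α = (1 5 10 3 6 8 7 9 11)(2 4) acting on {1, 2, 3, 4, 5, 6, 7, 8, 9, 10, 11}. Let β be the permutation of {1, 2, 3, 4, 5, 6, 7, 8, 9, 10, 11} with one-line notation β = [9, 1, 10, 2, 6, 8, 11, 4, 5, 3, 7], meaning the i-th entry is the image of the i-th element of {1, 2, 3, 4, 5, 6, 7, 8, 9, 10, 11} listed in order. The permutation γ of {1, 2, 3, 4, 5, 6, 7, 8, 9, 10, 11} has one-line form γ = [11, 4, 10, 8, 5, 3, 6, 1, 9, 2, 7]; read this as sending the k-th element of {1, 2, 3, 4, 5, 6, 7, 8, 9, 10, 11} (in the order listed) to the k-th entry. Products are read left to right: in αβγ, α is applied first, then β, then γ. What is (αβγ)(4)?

Apply the permutations in order: α(4) = 2, then β(2) = 1, then γ(1) = 11. So (αβγ)(4) = 11.

11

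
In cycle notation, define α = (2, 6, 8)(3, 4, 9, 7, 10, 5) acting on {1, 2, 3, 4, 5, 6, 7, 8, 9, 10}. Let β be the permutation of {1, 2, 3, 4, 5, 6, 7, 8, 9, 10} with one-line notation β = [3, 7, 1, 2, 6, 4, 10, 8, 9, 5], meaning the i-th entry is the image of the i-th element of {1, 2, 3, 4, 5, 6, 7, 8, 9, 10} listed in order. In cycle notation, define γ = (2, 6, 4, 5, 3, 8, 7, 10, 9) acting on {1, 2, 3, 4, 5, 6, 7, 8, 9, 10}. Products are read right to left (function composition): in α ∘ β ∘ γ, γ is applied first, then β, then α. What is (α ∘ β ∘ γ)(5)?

1

(α ∘ β ∘ γ)(5) = α(β(γ(5))). γ(5) = 3, then β(3) = 1, then α(1) = 1, so the result is 1.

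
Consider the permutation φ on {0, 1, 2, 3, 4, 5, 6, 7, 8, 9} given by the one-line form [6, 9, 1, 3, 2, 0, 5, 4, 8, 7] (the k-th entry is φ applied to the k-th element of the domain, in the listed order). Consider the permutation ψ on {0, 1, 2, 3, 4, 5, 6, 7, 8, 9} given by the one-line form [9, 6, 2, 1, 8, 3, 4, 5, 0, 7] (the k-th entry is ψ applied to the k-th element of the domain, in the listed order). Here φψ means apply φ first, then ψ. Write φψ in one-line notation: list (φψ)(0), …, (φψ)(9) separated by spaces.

4 7 6 1 2 9 3 8 0 5

For each element, apply φ then ψ: 0 → 6 → 4; 1 → 9 → 7; 2 → 1 → 6; 3 → 3 → 1; 4 → 2 → 2; 5 → 0 → 9; 6 → 5 → 3; 7 → 4 → 8; 8 → 8 → 0; 9 → 7 → 5.
So φψ in one-line form is 4 7 6 1 2 9 3 8 0 5.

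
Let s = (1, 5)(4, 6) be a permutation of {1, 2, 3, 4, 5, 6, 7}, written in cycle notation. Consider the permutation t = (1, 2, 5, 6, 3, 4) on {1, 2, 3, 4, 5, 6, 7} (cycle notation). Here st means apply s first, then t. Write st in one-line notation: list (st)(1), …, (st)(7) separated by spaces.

Chase each element through s then t: 1 → 5 → 6; 2 → 2 → 5; 3 → 3 → 4; 4 → 6 → 3; 5 → 1 → 2; 6 → 4 → 1; 7 → 7 → 7.
Collecting the images, st = [6 5 4 3 2 1 7].

6 5 4 3 2 1 7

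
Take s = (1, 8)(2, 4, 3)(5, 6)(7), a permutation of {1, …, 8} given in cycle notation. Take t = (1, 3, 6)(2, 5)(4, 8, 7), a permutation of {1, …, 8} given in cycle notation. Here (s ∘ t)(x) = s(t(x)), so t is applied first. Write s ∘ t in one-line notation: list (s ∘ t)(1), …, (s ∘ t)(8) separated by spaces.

Chase each element through t then s: 1 → 3 → 2; 2 → 5 → 6; 3 → 6 → 5; 4 → 8 → 1; 5 → 2 → 4; 6 → 1 → 8; 7 → 4 → 3; 8 → 7 → 7.
Collecting the images, s ∘ t = [2 6 5 1 4 8 3 7].

2 6 5 1 4 8 3 7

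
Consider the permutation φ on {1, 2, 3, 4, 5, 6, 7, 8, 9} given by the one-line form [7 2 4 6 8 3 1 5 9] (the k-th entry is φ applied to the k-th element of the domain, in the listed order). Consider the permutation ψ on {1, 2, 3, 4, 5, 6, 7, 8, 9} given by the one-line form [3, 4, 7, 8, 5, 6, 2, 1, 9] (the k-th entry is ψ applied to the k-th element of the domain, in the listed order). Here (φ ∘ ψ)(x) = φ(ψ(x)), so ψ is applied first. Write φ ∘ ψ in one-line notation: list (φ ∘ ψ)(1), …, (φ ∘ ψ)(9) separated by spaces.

4 6 1 5 8 3 2 7 9

(φ ∘ ψ)(x) = φ(ψ(x)). Computing each image: φ(ψ(1)) = φ(3) = 4, φ(ψ(2)) = φ(4) = 6, φ(ψ(3)) = φ(7) = 1, φ(ψ(4)) = φ(8) = 5, φ(ψ(5)) = φ(5) = 8, φ(ψ(6)) = φ(6) = 3, φ(ψ(7)) = φ(2) = 2, φ(ψ(8)) = φ(1) = 7, φ(ψ(9)) = φ(9) = 9.
Hence φ ∘ ψ = [4 6 1 5 8 3 2 7 9].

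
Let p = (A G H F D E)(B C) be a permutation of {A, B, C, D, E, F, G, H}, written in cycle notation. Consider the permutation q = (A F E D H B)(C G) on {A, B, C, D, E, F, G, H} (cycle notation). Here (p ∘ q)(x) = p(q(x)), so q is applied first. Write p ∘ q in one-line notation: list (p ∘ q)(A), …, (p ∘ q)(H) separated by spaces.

Chase each element through q then p: A → F → D; B → A → G; C → G → H; D → H → F; E → D → E; F → E → A; G → C → B; H → B → C.
Collecting the images, p ∘ q = [D G H F E A B C].

D G H F E A B C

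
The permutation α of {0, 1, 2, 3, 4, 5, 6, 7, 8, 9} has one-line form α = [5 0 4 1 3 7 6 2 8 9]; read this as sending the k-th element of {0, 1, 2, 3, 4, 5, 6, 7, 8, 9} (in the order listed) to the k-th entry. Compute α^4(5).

3

Tracing 5 → 7 → … returns to 5 after 7 steps, so 5 lies in a 7-cycle (0, 5, 7, 2, 4, 3, 1).
Stepping 4 places around the cycle: 5 → 7 → 2 → 4 → 3.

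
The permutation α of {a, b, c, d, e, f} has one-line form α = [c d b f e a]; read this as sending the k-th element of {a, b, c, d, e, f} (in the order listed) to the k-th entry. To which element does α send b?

d

b is element number 2 of the domain, and entry number 2 of the one-line form is d, so α(b) = d.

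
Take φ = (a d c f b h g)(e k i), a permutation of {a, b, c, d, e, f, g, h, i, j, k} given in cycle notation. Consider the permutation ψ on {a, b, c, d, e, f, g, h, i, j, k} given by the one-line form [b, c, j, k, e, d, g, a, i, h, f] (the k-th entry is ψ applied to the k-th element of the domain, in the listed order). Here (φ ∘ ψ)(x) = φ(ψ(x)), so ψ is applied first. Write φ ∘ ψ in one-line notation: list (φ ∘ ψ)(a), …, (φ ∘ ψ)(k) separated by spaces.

h f j i k c a d e g b

(φ ∘ ψ)(x) = φ(ψ(x)). Computing each image: φ(ψ(a)) = φ(b) = h, φ(ψ(b)) = φ(c) = f, φ(ψ(c)) = φ(j) = j, φ(ψ(d)) = φ(k) = i, φ(ψ(e)) = φ(e) = k, φ(ψ(f)) = φ(d) = c, φ(ψ(g)) = φ(g) = a, φ(ψ(h)) = φ(a) = d, φ(ψ(i)) = φ(i) = e, φ(ψ(j)) = φ(h) = g, φ(ψ(k)) = φ(f) = b.
Hence φ ∘ ψ = [h f j i k c a d e g b].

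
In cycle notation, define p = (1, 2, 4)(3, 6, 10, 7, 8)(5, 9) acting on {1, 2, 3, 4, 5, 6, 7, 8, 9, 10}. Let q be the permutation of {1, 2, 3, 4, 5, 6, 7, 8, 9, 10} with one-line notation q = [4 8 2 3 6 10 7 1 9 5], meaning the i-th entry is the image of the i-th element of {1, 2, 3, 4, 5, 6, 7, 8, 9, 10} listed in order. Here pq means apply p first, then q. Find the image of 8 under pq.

2

p(8) = 3, then q(3) = 2; composing gives (pq)(8) = 2.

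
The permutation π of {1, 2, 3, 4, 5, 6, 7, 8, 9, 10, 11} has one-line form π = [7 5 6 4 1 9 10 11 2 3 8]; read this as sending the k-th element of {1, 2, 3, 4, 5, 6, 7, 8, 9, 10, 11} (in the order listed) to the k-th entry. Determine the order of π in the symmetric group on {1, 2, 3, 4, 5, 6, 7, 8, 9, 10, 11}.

Decomposing into disjoint cycles gives cycle lengths 8, 2, 1.
Since disjoint cycles commute, ord(π) = lcm(8, 2) = 8.

8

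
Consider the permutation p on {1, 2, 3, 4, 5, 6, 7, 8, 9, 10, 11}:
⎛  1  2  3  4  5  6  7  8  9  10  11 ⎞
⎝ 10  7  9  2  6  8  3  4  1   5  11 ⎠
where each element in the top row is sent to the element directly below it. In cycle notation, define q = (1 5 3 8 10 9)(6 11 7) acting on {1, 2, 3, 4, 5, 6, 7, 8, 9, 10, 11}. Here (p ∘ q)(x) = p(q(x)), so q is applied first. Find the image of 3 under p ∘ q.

4

q(3) = 8, then p(8) = 4; composing gives (p ∘ q)(3) = 4.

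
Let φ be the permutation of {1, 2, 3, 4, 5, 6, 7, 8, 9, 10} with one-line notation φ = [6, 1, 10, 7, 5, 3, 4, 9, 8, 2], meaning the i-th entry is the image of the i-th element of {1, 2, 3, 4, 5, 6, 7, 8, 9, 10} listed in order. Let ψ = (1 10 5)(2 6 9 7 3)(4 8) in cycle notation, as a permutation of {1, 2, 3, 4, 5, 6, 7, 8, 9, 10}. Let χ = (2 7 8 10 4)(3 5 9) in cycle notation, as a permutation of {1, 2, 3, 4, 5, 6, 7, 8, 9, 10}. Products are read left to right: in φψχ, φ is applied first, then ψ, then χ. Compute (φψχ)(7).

(φψχ)(7) = χ(ψ(φ(7))). φ(7) = 4, then ψ(4) = 8, then χ(8) = 10, so the result is 10.

10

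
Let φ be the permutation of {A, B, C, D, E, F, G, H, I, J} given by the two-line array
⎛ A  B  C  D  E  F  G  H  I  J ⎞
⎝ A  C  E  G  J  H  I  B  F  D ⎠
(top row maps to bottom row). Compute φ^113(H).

Tracing H → B → … returns to H after 9 steps, so H lies in a 9-cycle (B, C, E, J, D, G, I, F, H).
Powers repeat with period 9 on this cycle, and 113 mod 9 = 5, so φ^113(H) = φ^5(H).
Stepping 5 places around the cycle: H → B → C → E → J → D.

D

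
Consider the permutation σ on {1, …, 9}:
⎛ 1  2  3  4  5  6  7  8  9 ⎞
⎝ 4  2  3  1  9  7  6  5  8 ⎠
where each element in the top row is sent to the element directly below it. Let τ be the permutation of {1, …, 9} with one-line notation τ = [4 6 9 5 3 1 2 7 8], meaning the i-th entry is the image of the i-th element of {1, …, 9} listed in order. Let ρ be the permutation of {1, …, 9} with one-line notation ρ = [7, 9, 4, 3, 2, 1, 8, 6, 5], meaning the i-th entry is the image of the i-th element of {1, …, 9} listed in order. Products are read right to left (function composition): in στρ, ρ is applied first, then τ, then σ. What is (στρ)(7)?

6

(στρ)(7) = σ(τ(ρ(7))). ρ(7) = 8, then τ(8) = 7, then σ(7) = 6, so the result is 6.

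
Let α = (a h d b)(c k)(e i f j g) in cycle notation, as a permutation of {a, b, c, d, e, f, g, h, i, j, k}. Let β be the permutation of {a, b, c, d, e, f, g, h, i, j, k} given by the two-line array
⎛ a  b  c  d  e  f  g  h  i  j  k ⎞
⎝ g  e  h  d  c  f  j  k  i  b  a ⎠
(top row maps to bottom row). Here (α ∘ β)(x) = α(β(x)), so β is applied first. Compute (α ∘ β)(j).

β(j) = b, then α(b) = a; composing gives (α ∘ β)(j) = a.

a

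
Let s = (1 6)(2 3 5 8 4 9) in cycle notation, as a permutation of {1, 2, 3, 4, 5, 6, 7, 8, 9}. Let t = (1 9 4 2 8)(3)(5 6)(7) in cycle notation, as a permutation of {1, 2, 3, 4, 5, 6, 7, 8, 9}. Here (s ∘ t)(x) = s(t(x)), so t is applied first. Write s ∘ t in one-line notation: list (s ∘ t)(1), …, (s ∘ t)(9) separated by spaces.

2 4 5 3 1 8 7 6 9

For each element, apply t then s: 1 → 9 → 2; 2 → 8 → 4; 3 → 3 → 5; 4 → 2 → 3; 5 → 6 → 1; 6 → 5 → 8; 7 → 7 → 7; 8 → 1 → 6; 9 → 4 → 9.
Collecting the images, s ∘ t = [2 4 5 3 1 8 7 6 9].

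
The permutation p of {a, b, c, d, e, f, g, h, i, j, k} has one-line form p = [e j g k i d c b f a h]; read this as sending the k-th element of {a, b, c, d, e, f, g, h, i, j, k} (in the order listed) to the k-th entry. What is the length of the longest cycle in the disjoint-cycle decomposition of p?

Decomposing into disjoint cycles gives (a, e, i, f, d, k, h, b, j)(c, g); the longest has length 9.

9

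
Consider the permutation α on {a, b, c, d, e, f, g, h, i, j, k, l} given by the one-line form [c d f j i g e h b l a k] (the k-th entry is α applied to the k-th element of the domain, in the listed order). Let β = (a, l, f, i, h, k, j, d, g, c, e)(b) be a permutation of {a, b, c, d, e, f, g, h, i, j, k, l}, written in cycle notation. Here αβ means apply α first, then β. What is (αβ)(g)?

(αβ)(g) = β(α(g)). α(g) = e, then β(e) = a. So (αβ)(g) = a.

a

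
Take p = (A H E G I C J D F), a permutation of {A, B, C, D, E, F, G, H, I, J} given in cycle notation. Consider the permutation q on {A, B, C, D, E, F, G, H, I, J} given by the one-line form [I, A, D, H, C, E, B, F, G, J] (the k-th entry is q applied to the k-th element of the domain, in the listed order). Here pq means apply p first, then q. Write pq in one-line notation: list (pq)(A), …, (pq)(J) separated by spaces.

Chase each element through p then q: A → H → F; B → B → A; C → J → J; D → F → E; E → G → B; F → A → I; G → I → G; H → E → C; I → C → D; J → D → H.
Collecting the images, pq = [F A J E B I G C D H].

F A J E B I G C D H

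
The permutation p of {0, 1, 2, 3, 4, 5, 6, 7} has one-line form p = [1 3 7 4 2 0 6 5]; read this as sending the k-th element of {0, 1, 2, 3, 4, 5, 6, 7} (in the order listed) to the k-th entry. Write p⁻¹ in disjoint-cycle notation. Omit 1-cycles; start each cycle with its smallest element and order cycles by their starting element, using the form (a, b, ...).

(0, 5, 7, 2, 4, 3, 1)

First write p in disjoint cycles: (0, 1, 3, 4, 2, 7, 5).
The inverse reverses every cycle; in canonical form, p⁻¹ = (0, 5, 7, 2, 4, 3, 1).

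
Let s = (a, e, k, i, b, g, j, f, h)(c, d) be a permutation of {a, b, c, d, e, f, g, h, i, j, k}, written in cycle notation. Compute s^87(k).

h

k lies in the 9-cycle (a, e, k, i, b, g, j, f, h).
Powers repeat with period 9 on this cycle, and 87 mod 9 = 6, so s^87(k) = s^6(k).
Stepping 6 places around the cycle: k → i → b → g → j → f → h.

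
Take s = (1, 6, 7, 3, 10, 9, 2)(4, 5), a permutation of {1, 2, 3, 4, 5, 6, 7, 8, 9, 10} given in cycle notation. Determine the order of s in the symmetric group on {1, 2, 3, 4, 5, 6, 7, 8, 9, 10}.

14

The disjoint cycles have lengths 7, 2, 1.
The order of s is the least common multiple of its cycle lengths: lcm(7, 2) = 14.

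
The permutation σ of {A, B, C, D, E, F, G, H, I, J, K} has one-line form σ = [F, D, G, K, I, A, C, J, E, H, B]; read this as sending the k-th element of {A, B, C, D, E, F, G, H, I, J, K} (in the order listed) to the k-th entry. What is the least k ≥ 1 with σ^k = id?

Writing σ as disjoint cycles, the cycle lengths are 3, 2, 2, 2, 2.
The order of σ is the least common multiple of its cycle lengths: lcm(3, 2, 2, 2, 2) = 6.

6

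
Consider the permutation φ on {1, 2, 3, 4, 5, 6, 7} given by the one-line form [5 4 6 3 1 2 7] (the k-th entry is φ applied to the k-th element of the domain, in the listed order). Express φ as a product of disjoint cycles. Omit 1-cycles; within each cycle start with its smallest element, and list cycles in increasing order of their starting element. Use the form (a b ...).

(1 5)(2 4 3 6)

Iterating φ from 1 gives 1 → 5 → 1; that is the 2-cycle (1 5).
Repeating from the next unused element and collecting all non-trivial cycles gives (1 5)(2 4 3 6).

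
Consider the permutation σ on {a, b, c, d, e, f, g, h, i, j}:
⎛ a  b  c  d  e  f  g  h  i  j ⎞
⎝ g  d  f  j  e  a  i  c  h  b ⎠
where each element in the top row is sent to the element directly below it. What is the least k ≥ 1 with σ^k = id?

Decomposing into disjoint cycles gives cycle lengths 6, 3, 1.
Since disjoint cycles commute, ord(σ) = lcm(6, 3) = 6.

6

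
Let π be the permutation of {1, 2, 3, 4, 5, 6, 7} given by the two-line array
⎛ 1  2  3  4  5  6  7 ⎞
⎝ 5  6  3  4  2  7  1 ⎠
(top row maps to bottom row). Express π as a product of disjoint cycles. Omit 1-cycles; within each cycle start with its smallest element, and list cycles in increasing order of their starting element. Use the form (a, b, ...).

Start at 1 and follow images: 1 → 5 → 2 → 6 → 7 → 1, giving the cycle (1, 5, 2, 6, 7).
Repeating from the next unused element and collecting all non-trivial cycles gives (1, 5, 2, 6, 7).

(1, 5, 2, 6, 7)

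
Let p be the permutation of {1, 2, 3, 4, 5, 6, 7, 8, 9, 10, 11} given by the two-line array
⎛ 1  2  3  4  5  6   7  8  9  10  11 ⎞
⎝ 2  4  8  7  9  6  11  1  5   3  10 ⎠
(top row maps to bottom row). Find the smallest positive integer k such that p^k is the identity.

Writing p as disjoint cycles, the cycle lengths are 8, 2, 1.
The order is lcm(8, 2) = 8.

8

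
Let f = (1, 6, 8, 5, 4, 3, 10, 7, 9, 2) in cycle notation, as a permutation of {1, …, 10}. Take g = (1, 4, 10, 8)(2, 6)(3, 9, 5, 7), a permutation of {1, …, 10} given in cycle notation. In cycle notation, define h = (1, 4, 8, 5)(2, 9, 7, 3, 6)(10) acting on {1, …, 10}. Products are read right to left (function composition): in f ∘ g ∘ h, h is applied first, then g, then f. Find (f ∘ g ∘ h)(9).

10

Apply the permutations in order: h(9) = 7, then g(7) = 3, then f(3) = 10. So (f ∘ g ∘ h)(9) = 10.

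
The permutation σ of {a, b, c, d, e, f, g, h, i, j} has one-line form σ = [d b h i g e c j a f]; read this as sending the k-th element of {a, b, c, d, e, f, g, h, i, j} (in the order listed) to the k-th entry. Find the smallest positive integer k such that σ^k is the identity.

6

The disjoint-cycle form of σ has cycle lengths 6, 3, 1.
Since disjoint cycles commute, ord(σ) = lcm(6, 3) = 6.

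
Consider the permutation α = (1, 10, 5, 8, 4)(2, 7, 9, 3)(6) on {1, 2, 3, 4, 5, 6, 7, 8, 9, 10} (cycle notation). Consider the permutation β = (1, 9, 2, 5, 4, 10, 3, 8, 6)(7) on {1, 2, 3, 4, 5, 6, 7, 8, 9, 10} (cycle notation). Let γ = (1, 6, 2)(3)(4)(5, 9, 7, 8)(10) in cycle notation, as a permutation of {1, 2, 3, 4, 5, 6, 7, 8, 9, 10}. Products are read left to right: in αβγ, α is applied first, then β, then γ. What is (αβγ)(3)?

Chase 3: α(3) = 2; β(2) = 5; γ(5) = 9. Hence (αβγ)(3) = 9.

9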